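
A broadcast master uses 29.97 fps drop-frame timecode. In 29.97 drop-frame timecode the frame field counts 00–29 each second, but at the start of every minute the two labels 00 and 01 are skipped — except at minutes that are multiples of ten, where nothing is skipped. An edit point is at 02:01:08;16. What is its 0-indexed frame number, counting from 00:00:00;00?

Complete 10-minute blocks: 12, each 17982 frames → 215784.
Remaining 1 whole minute in the current block: 1800 + 0 × 1798 = 1800 frames.
Within the current minute: 8 × 30 + 16 − 2 = 254 (labels ;00/;01 skipped at this minute). Total = 215784 + 1800 + 254 = 217838.

217838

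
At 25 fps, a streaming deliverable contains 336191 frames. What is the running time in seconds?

13447.64 seconds

Running time = 336191 / (25) = 13447.64 s.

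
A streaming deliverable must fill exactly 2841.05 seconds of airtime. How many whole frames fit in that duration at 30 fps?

Frames = 2841.05 × 30 = 170463/2 ≈ 85231.5000.
Complete frames: 85231.

85231 frames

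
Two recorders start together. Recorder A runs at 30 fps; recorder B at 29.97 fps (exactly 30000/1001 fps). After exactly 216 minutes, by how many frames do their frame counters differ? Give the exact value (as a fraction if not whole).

388800/1001 frames

216 min = 12960 s.
A emits 30 × 12960 = 388800 frames; B emits 30000/1001 × 12960 = 388800000/1001.
Difference = 388800/1001 frames (≈ 388.4116); B is behind A.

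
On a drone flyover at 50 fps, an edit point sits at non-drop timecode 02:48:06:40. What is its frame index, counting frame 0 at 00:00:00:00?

504340

Total seconds to the label: (2 × 3600 + 48 × 60 + 6) = 10086.
Frame index = 10086 × 50 + 40 = 504340.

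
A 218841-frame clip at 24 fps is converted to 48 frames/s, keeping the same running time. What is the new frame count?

Target frames = source frames × (target rate / source rate) = 218841 × (48)/(24) = 218841 × 2 = 437682.

437682 frames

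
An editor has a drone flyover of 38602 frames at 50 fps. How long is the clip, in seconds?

Running time = 38602 / (50) = 772.04 s.

772.04 seconds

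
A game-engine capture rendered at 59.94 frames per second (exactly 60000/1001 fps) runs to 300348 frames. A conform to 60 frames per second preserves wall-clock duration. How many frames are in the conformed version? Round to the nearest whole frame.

Frames at target rate = 300348 × (60) / (60000/1001) = 75162087/250 ≈ 300648.348.
Nearest whole frame: 300648.

300648 frames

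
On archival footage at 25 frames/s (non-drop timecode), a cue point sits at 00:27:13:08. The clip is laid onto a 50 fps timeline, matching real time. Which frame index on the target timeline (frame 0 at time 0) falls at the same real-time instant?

frame 81666

Source frame index: (0×3600 + 27×60 + 13) × 25 + 8 = 40833.
Real time: 40833 / (25) = 40833/25 s.
Target frame: (40833/25) × (50) = 81666.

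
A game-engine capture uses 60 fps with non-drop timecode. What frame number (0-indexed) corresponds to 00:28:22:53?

frame 102173

Total seconds to the label: (0 × 3600 + 28 × 60 + 22) = 1702.
Frame index = 1702 × 60 + 53 = 102173.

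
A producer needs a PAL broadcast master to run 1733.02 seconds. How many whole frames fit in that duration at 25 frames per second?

Frames = 1733.02 × 25 = 86651/2 ≈ 43325.5000.
Complete frames: 43325.

43325 frames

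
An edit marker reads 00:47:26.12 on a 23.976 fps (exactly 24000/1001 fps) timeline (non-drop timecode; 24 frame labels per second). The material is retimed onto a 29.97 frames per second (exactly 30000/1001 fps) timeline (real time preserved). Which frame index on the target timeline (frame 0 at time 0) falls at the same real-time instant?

frame 85395

Source frame index: (0×3600 + 47×60 + 26) × 24 + 12 = 68316.
Real time: 68316 / (24000/1001) = 5698693/2000 s.
Target frame: (5698693/2000) × (30000/1001) = 85395.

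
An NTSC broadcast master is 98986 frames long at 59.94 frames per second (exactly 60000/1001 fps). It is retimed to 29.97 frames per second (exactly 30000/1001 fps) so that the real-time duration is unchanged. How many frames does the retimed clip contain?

49493 frames

Target frames = source frames × (target rate / source rate) = 98986 × (30000/1001)/(60000/1001) = 98986 × 1/2 = 49493.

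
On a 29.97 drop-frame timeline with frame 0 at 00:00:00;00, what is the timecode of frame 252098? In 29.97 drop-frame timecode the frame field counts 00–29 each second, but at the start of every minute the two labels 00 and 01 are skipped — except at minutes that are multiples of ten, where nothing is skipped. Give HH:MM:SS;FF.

02:20:11;20

Ten DF minutes hold 17982 frames, so frame 252098 lies in block 14 (frames 251748–269729) with 350 frames into that block.
The block's first minute is 1800 frames and the rest 1798 each; 350 frames reaches minute 0, so 14 × 18 + 0 × 2 = 252 labels have been skipped so far.
Adding those back, label number 252098 + 252 = 252350 at 30 labels/s is 8411 s + 20 f = 2 h 20 min 11 s frame 20, i.e. 02:20:11;20.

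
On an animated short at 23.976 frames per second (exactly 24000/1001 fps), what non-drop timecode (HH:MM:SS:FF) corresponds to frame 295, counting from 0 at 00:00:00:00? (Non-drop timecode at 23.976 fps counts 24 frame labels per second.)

00:00:12:07

295 ÷ 24 = 12 full seconds, remainder 7 frames.
12 s = 0 h 0 min 12 s.
Timecode: 00:00:12:07.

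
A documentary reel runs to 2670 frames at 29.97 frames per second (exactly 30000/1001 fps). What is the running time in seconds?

Running time = 2670 / (30000/1001) = 89.089 s.

89.089 seconds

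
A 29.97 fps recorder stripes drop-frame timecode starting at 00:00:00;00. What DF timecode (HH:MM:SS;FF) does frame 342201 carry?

03:10:18;03

Ten DF minutes hold 17982 frames, so frame 342201 lies in block 19 (frames 341658–359639) with 543 frames into that block.
The block's first minute is 1800 frames and the rest 1798 each; 543 frames reaches minute 0, so 19 × 18 + 0 × 2 = 342 labels have been skipped so far.
Adding those back, label number 342201 + 342 = 342543 at 30 labels/s is 11418 s + 3 f = 3 h 10 min 18 s frame 3, i.e. 03:10:18;03.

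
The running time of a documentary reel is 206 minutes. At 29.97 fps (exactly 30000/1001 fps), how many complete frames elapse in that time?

206 min = 12360 s.
Frames = 12360 × 30000/1001 = 370800000/1001 ≈ 370429.5704.
Complete frames: 370429.

370429 frames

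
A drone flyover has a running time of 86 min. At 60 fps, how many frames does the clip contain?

86 min = 5160 s.
Frames = 5160 × 60 = 309600.

309600 frames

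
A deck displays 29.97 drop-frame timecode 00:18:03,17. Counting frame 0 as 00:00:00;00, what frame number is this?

As if non-drop at 30 labels/s: (0 × 3600 + 18 × 60 + 3) × 30 + 17 = 32507.
Minute boundaries passed: 18; those not divisible by 10: 18 − 1 = 17; dropped labels = 2 × 17 = 34.
Actual frame index = 32507 − 34 = 32473.

32473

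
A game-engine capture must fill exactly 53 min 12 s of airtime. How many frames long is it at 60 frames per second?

191520 frames

53 min 12 s = 3192 s.
Frames = 3192 × 60 = 191520.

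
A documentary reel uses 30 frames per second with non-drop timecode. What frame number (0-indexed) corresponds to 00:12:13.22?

Total seconds to the label: (0 × 3600 + 12 × 60 + 13) = 733.
Frame index = 733 × 30 + 22 = 22012.

22012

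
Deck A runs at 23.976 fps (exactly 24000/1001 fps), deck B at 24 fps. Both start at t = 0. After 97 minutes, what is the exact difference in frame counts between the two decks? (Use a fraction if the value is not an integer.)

97 min = 5820 s.
A emits 24000/1001 × 5820 = 139680000/1001 frames; B emits 24 × 5820 = 139680.
Difference = 139680/1001 frames (≈ 139.5405); B is ahead of A.

139680/1001 frames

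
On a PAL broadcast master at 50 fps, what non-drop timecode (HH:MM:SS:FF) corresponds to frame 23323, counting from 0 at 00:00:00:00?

23323 ÷ 50 = 466 full seconds, remainder 23 frames.
466 s = 0 h 7 min 46 s.
Timecode: 00:07:46:23.

00:07:46:23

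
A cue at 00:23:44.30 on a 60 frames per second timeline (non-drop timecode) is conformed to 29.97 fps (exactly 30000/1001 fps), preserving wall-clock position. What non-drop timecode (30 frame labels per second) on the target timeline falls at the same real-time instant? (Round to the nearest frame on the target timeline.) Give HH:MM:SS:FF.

Source frame index: (0×3600 + 23×60 + 44) × 60 + 30 = 85470.
Real time: 85470 / (60) = 2849/2 s.
Target frame: (2849/2) × (30000/1001) = 555000/13 ≈ 42692.308 → 42692.
At 30 labels/s: frame 42692 → 00:23:43:02.

00:23:43:02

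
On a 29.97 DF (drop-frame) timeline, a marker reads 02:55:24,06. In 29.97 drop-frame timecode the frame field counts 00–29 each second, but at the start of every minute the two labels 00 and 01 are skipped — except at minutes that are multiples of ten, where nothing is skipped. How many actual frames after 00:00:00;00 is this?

Complete 10-minute blocks: 17, each 17982 frames → 305694.
Remaining 5 whole minutes in the current block: 1800 + 4 × 1798 = 8992 frames.
Within the current minute: 24 × 30 + 6 − 2 = 724 (labels ;00/;01 skipped at this minute). Total = 305694 + 8992 + 724 = 315410.

315410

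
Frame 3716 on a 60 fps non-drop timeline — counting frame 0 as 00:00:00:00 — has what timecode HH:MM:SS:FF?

00:01:01:56

3716 ÷ 60 = 61 full seconds, remainder 56 frames.
61 s = 0 h 1 min 1 s.
Timecode: 00:01:01:56.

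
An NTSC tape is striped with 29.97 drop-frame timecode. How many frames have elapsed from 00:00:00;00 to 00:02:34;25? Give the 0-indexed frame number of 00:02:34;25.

Complete 10-minute blocks: 0, each 17982 frames → 0.
Remaining 2 whole minutes in the current block: 1800 + 1 × 1798 = 3598 frames.
Within the current minute: 34 × 30 + 25 − 2 = 1043 (labels ;00/;01 skipped at this minute). Total = 0 + 3598 + 1043 = 4641.

4641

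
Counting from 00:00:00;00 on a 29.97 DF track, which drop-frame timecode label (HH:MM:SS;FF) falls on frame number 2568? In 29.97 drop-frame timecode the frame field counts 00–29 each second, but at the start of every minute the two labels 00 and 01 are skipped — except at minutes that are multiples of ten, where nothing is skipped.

00:01:25;20

Ten DF minutes hold 17982 frames, so frame 2568 lies in block 0 (frames 0–17981) with 2568 frames into that block.
The block's first minute is 1800 frames and the rest 1798 each; 2568 frames reaches minute 1, so 0 × 18 + 1 × 2 = 2 labels have been skipped so far.
Adding those back, label number 2568 + 2 = 2570 at 30 labels/s is 85 s + 20 f = 0 h 1 min 25 s frame 20, i.e. 00:01:25;20.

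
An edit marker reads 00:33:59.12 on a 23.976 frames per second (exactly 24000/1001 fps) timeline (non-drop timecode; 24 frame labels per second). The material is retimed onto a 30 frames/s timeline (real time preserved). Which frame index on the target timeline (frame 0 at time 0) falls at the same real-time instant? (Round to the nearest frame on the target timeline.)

Source frame index: (0×3600 + 33×60 + 59) × 24 + 12 = 48948.
Real time: 48948 / (24000/1001) = 4083079/2000 s.
Target frame: (4083079/2000) × (30) = 12249237/200 ≈ 61246.185 → 61246.

frame 61246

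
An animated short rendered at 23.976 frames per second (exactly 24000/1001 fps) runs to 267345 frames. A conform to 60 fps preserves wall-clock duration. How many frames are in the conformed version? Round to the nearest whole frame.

669031 frames

Frames at target rate = 267345 × (60) / (24000/1001) = 53522469/80 ≈ 669030.863.
Nearest whole frame: 669031.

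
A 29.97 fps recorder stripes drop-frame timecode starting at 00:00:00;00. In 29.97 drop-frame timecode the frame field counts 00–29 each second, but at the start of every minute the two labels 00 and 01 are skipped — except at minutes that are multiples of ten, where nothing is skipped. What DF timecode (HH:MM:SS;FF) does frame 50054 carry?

Ten DF minutes hold 17982 frames, so frame 50054 lies in block 2 (frames 35964–53945) with 14090 frames into that block.
The block's first minute is 1800 frames and the rest 1798 each; 14090 frames reaches minute 7, so 2 × 18 + 7 × 2 = 50 labels have been skipped so far.
Adding those back, label number 50054 + 50 = 50104 at 30 labels/s is 1670 s + 4 f = 0 h 27 min 50 s frame 4, i.e. 00:27:50;04.

00:27:50;04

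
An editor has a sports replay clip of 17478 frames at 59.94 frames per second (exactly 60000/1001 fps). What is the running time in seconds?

291.5913 seconds

Running time = 17478 / (60000/1001) = 291.5913 s.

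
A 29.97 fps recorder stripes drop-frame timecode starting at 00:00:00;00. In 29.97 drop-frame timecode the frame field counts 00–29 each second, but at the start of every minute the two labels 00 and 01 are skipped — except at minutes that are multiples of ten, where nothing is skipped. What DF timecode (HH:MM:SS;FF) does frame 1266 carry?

00:00:42;06

Each 10-minute DF block holds 10 × 60 × 30 − 9 × 2 = 17982 frames. 1266 ÷ 17982 → 0 full blocks, remainder 1266.
Within the partial block the first minute is 1800 frames and each further minute 1798, so 0 further minute boundaries passed. Total skipped labels = 18 × 0 + 2 × 0 = 0.
Non-drop label index = 1266 + 0 = 1266; at 30 labels/s that is 00:00:42:06, i.e. DF 00:00:42;06.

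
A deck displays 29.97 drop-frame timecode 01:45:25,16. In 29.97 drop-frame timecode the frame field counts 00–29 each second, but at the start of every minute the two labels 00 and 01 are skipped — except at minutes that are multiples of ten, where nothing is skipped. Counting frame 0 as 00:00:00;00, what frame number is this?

189576

Complete 10-minute blocks: 10, each 17982 frames → 179820.
Remaining 5 whole minutes in the current block: 1800 + 4 × 1798 = 8992 frames.
Within the current minute: 25 × 30 + 16 − 2 = 764 (labels ;00/;01 skipped at this minute). Total = 179820 + 8992 + 764 = 189576.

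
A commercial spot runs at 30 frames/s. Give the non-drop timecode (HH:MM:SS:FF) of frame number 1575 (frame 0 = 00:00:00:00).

00:00:52:15

1575 ÷ 30 = 52 full seconds, remainder 15 frames.
52 s = 0 h 0 min 52 s.
Timecode: 00:00:52:15.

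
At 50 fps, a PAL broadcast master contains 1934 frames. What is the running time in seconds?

Running time = 1934 / (50) = 38.68 s.

38.68 seconds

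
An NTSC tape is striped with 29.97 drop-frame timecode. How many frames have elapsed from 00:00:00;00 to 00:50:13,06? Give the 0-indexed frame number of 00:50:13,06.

90306

Complete 10-minute blocks: 5, each 17982 frames → 89910.
Remaining 0 whole minutes in the current block: 0 frames.
Within the current minute: 13 × 30 + 6 = 396. Total = 89910 + 0 + 396 = 90306.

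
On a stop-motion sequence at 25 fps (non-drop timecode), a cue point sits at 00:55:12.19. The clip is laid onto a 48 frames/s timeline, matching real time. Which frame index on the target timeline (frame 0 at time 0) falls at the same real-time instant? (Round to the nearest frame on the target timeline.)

frame 159012

Source frame index: (0×3600 + 55×60 + 12) × 25 + 19 = 82819.
Real time: 82819 / (25) = 82819/25 s.
Target frame: (82819/25) × (48) = 3975312/25 ≈ 159012.480 → 159012.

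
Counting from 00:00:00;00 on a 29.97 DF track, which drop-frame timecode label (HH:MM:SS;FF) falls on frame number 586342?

Each 10-minute DF block holds 10 × 60 × 30 − 9 × 2 = 17982 frames. 586342 ÷ 17982 → 32 full blocks, remainder 10918.
Within the partial block the first minute is 1800 frames and each further minute 1798, so 6 further minute boundaries passed. Total skipped labels = 18 × 32 + 2 × 6 = 588.
Non-drop label index = 586342 + 588 = 586930; at 30 labels/s that is 05:26:04:10, i.e. DF 05:26:04;10.

05:26:04;10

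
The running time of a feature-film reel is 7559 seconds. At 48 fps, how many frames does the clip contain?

Frames = 7559 × 48 = 362832.

362832 frames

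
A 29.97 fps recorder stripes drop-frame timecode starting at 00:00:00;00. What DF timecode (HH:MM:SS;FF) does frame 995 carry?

Ten DF minutes hold 17982 frames, so frame 995 lies in block 0 (frames 0–17981) with 995 frames into that block.
The block's first minute is 1800 frames and the rest 1798 each; 995 frames reaches minute 0, so 0 × 18 + 0 × 2 = 0 labels have been skipped so far.
Adding those back, label number 995 + 0 = 995 at 30 labels/s is 33 s + 5 f = 0 h 0 min 33 s frame 5, i.e. 00:00:33;05.

00:00:33;05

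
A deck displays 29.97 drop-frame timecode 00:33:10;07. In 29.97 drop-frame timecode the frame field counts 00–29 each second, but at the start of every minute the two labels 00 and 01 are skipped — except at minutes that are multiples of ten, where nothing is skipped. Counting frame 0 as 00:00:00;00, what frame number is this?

59647

As if non-drop at 30 labels/s: (0 × 3600 + 33 × 60 + 10) × 30 + 7 = 59707.
Minute boundaries passed: 33; those not divisible by 10: 33 − 3 = 30; dropped labels = 2 × 30 = 60.
Actual frame index = 59707 − 60 = 59647.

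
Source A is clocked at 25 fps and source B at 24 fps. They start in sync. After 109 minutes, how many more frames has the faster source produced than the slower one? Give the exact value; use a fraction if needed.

6540 frames

109 min = 6540 s.
A emits 25 × 6540 = 163500 frames; B emits 24 × 6540 = 156960.
Difference = 6540 frames; B is behind A.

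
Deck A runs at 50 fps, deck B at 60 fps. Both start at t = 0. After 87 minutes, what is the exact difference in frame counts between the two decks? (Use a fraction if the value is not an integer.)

87 min = 5220 s.
A emits 50 × 5220 = 261000 frames; B emits 60 × 5220 = 313200.
Difference = 52200 frames; B is ahead of A.

52200 frames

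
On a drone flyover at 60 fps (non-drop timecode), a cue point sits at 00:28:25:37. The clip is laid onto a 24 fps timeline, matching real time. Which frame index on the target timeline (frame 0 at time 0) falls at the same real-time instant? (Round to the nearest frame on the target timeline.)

Source frame index: (0×3600 + 28×60 + 25) × 60 + 37 = 102337.
Real time: 102337 / (60) = 102337/60 s.
Target frame: (102337/60) × (24) = 204674/5 ≈ 40934.800 → 40935.

frame 40935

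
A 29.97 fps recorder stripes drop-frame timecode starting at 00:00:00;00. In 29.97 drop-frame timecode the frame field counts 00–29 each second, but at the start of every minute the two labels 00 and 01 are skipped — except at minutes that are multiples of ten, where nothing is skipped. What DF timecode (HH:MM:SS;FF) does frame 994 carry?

00:00:33;04

Ten DF minutes hold 17982 frames, so frame 994 lies in block 0 (frames 0–17981) with 994 frames into that block.
The block's first minute is 1800 frames and the rest 1798 each; 994 frames reaches minute 0, so 0 × 18 + 0 × 2 = 0 labels have been skipped so far.
Adding those back, label number 994 + 0 = 994 at 30 labels/s is 33 s + 4 f = 0 h 0 min 33 s frame 4, i.e. 00:00:33;04.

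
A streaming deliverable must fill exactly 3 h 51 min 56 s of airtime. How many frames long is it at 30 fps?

417480 frames

3 h 51 min 56 s = 13916 s.
Frames = 13916 × 30 = 417480.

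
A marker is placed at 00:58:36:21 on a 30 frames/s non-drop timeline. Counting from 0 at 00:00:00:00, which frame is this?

frame 105501

Total seconds to the label: (0 × 3600 + 58 × 60 + 36) = 3516.
Frame index = 3516 × 30 + 21 = 105501.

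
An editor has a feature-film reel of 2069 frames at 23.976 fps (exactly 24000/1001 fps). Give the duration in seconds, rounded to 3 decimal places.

Running time = 2069 × 1001/24000 = 2071069/24000 s ≈ 86.295 s.

86.295 seconds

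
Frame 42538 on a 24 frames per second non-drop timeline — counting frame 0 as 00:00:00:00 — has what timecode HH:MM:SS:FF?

42538 ÷ 24 = 1772 full seconds, remainder 10 frames.
1772 s = 0 h 29 min 32 s.
Timecode: 00:29:32:10.

00:29:32:10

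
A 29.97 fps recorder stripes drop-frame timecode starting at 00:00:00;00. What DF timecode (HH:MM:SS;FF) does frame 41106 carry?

00:22:51;16

Each 10-minute DF block holds 10 × 60 × 30 − 9 × 2 = 17982 frames. 41106 ÷ 17982 → 2 full blocks, remainder 5142.
Within the partial block the first minute is 1800 frames and each further minute 1798, so 2 further minute boundaries passed. Total skipped labels = 18 × 2 + 2 × 2 = 40.
Non-drop label index = 41106 + 40 = 41146; at 30 labels/s that is 00:22:51:16, i.e. DF 00:22:51;16.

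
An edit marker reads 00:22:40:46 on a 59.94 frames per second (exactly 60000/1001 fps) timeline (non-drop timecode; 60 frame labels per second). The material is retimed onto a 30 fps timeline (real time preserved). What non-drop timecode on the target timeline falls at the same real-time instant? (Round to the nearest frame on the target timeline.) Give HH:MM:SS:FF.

00:22:42:04

Source frame index: (0×3600 + 22×60 + 40) × 60 + 46 = 81646.
Real time: 81646 / (60000/1001) = 40863823/30000 s.
Target frame: (40863823/30000) × (30) = 40863823/1000 ≈ 40863.823 → 40864.
At 30 labels/s: frame 40864 → 00:22:42:04.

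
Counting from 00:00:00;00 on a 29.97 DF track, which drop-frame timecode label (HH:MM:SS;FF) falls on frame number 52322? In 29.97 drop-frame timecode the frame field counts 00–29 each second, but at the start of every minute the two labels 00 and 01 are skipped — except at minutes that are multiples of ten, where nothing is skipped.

Ten DF minutes hold 17982 frames, so frame 52322 lies in block 2 (frames 35964–53945) with 16358 frames into that block.
The block's first minute is 1800 frames and the rest 1798 each; 16358 frames reaches minute 9, so 2 × 18 + 9 × 2 = 54 labels have been skipped so far.
Adding those back, label number 52322 + 54 = 52376 at 30 labels/s is 1745 s + 26 f = 0 h 29 min 5 s frame 26, i.e. 00:29:05;26.

00:29:05;26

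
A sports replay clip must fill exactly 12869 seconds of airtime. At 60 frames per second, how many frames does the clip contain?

772140 frames

Frames = 12869 × 60 = 772140.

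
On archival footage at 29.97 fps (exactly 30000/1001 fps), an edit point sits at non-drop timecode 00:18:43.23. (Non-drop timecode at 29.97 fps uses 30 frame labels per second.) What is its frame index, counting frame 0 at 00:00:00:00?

Total seconds to the label: (0 × 3600 + 18 × 60 + 43) = 1123.
Frame index = 1123 × 30 + 23 = 33713.

33713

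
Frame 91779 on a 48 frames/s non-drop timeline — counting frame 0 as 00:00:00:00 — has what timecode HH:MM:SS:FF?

91779 ÷ 48 = 1912 full seconds, remainder 3 frames.
1912 s = 0 h 31 min 52 s.
Timecode: 00:31:52:03.

00:31:52:03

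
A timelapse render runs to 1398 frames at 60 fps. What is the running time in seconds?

23.3 seconds

Running time = 1398 / (60) = 23.3 s.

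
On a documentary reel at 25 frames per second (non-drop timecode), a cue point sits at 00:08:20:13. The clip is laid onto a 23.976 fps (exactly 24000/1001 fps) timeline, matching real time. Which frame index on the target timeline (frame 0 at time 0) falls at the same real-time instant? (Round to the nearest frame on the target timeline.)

frame 12000

Source frame index: (0×3600 + 8×60 + 20) × 25 + 13 = 12513.
Real time: 12513 / (25) = 12513/25 s.
Target frame: (12513/25) × (24000/1001) = 12012480/1001 ≈ 12000.480 → 12000.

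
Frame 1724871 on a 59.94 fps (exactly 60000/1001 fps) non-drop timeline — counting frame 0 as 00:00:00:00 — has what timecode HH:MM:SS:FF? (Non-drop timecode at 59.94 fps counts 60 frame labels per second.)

07:59:07:51

1724871 ÷ 60 = 28747 full seconds, remainder 51 frames.
28747 s = 7 h 59 min 7 s.
Timecode: 07:59:07:51.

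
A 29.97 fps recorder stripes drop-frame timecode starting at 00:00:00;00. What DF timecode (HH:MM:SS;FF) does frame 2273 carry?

Ten DF minutes hold 17982 frames, so frame 2273 lies in block 0 (frames 0–17981) with 2273 frames into that block.
The block's first minute is 1800 frames and the rest 1798 each; 2273 frames reaches minute 1, so 0 × 18 + 1 × 2 = 2 labels have been skipped so far.
Adding those back, label number 2273 + 2 = 2275 at 30 labels/s is 75 s + 25 f = 0 h 1 min 15 s frame 25, i.e. 00:01:15;25.

00:01:15;25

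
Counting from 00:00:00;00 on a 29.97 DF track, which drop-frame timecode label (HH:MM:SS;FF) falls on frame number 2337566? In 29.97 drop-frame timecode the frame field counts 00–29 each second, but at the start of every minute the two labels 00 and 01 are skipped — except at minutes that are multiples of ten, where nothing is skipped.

Each 10-minute DF block holds 10 × 60 × 30 − 9 × 2 = 17982 frames. 2337566 ÷ 17982 → 129 full blocks, remainder 17888.
Within the partial block the first minute is 1800 frames and each further minute 1798, so 9 further minute boundaries passed. Total skipped labels = 18 × 129 + 2 × 9 = 2340.
Non-drop label index = 2337566 + 2340 = 2339906; at 30 labels/s that is 21:39:56:26, i.e. DF 21:39:56;26.

21:39:56;26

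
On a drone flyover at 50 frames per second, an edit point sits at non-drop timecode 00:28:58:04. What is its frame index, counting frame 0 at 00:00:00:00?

frame 86904

Total seconds to the label: (0 × 3600 + 28 × 60 + 58) = 1738.
Frame index = 1738 × 50 + 4 = 86904.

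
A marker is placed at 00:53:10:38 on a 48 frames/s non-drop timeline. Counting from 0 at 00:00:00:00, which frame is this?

frame 153158

Total seconds to the label: (0 × 3600 + 53 × 60 + 10) = 3190.
Frame index = 3190 × 48 + 38 = 153158.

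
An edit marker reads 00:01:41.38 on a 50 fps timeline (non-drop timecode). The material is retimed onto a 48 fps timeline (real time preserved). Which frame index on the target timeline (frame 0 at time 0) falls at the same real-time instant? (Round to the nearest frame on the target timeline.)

Source frame index: (0×3600 + 1×60 + 41) × 50 + 38 = 5088.
Real time: 5088 / (50) = 2544/25 s.
Target frame: (2544/25) × (48) = 122112/25 ≈ 4884.480 → 4884.

frame 4884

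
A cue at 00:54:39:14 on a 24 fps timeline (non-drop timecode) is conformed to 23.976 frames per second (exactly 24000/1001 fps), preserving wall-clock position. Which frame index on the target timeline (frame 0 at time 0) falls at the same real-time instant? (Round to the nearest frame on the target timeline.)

frame 78631

Source frame index: (0×3600 + 54×60 + 39) × 24 + 14 = 78710.
Real time: 78710 / (24) = 39355/12 s.
Target frame: (39355/12) × (24000/1001) = 78710000/1001 ≈ 78631.369 → 78631.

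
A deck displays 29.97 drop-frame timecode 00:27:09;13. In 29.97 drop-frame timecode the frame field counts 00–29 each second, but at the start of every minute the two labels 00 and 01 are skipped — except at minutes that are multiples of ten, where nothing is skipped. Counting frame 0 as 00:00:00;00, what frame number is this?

As if non-drop at 30 labels/s: (0 × 3600 + 27 × 60 + 9) × 30 + 13 = 48883.
Minute boundaries passed: 27; those not divisible by 10: 27 − 2 = 25; dropped labels = 2 × 25 = 50.
Actual frame index = 48883 − 50 = 48833.

48833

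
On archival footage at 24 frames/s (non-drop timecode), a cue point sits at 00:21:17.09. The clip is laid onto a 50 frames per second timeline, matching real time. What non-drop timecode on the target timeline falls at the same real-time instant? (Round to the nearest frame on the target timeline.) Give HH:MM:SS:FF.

Source frame index: (0×3600 + 21×60 + 17) × 24 + 9 = 30657.
Real time: 30657 / (24) = 10219/8 s.
Target frame: (10219/8) × (50) = 255475/4 ≈ 63868.750 → 63869.
At 50 labels/s: frame 63869 → 00:21:17:19.

00:21:17:19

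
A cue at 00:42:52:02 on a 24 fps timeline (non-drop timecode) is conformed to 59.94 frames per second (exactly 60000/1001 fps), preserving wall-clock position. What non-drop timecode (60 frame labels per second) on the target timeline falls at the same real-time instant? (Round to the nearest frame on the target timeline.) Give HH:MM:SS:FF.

00:42:49:31

Source frame index: (0×3600 + 42×60 + 52) × 24 + 2 = 61730.
Real time: 61730 / (24) = 30865/12 s.
Target frame: (30865/12) × (60000/1001) = 154325000/1001 ≈ 154170.829 → 154171.
At 60 labels/s: frame 154171 → 00:42:49:31.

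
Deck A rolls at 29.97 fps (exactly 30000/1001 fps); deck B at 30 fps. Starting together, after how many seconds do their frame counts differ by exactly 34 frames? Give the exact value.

The gap grows by |30 − 30000/1001| = 30/1001 frames per second.
Time for a 34-frame gap: 34 ÷ (30/1001) = 17017/15 s.

17017/15 seconds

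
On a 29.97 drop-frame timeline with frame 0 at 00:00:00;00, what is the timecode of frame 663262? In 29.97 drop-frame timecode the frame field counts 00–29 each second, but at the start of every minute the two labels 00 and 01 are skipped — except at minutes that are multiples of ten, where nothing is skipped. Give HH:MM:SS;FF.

Ten DF minutes hold 17982 frames, so frame 663262 lies in block 36 (frames 647352–665333) with 15910 frames into that block.
The block's first minute is 1800 frames and the rest 1798 each; 15910 frames reaches minute 8, so 36 × 18 + 8 × 2 = 664 labels have been skipped so far.
Adding those back, label number 663262 + 664 = 663926 at 30 labels/s is 22130 s + 26 f = 6 h 8 min 50 s frame 26, i.e. 06:08:50;26.

06:08:50;26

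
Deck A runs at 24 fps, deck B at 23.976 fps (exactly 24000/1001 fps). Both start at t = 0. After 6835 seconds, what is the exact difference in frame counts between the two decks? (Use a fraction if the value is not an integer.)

164040/1001 frames

A emits 24 × 6835 = 164040 frames; B emits 24000/1001 × 6835 = 164040000/1001.
Difference = 164040/1001 frames (≈ 163.8761); B is behind A.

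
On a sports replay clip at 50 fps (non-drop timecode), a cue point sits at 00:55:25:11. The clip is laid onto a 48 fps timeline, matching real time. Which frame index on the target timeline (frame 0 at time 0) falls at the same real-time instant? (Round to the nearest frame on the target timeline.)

Source frame index: (0×3600 + 55×60 + 25) × 50 + 11 = 166261.
Real time: 166261 / (50) = 166261/50 s.
Target frame: (166261/50) × (48) = 3990264/25 ≈ 159610.560 → 159611.

frame 159611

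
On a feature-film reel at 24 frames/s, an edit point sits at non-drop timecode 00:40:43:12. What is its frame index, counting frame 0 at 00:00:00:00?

frame 58644

Total seconds to the label: (0 × 3600 + 40 × 60 + 43) = 2443.
Frame index = 2443 × 24 + 12 = 58644.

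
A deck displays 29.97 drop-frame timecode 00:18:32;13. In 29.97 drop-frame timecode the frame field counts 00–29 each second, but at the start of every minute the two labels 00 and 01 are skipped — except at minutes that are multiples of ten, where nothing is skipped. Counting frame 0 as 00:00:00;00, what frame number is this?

Complete 10-minute blocks: 1, each 17982 frames → 17982.
Remaining 8 whole minutes in the current block: 1800 + 7 × 1798 = 14386 frames.
Within the current minute: 32 × 30 + 13 − 2 = 971 (labels ;00/;01 skipped at this minute). Total = 17982 + 14386 + 971 = 33339.

33339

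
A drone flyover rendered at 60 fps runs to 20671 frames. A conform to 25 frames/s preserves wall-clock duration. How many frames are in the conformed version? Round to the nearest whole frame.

Frames at target rate = 20671 × (25) / (60) = 103355/12 ≈ 8612.917.
Nearest whole frame: 8613.

8613 frames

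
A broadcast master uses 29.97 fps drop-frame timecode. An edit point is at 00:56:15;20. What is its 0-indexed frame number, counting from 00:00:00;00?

101168

Complete 10-minute blocks: 5, each 17982 frames → 89910.
Remaining 6 whole minutes in the current block: 1800 + 5 × 1798 = 10790 frames.
Within the current minute: 15 × 30 + 20 − 2 = 468 (labels ;00/;01 skipped at this minute). Total = 89910 + 10790 + 468 = 101168.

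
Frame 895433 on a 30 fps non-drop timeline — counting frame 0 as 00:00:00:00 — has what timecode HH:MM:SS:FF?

08:17:27:23

895433 ÷ 30 = 29847 full seconds, remainder 23 frames.
29847 s = 8 h 17 min 27 s.
Timecode: 08:17:27:23.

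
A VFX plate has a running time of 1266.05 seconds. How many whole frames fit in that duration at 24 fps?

Frames = 1266.05 × 24 = 151926/5 ≈ 30385.2000.
Complete frames: 30385.

30385 frames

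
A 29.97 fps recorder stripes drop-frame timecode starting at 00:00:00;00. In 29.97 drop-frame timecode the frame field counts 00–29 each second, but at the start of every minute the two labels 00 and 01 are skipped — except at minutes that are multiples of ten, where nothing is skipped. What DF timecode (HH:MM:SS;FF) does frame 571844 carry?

05:18:00;18

Ten DF minutes hold 17982 frames, so frame 571844 lies in block 31 (frames 557442–575423) with 14402 frames into that block.
The block's first minute is 1800 frames and the rest 1798 each; 14402 frames reaches minute 8, so 31 × 18 + 8 × 2 = 574 labels have been skipped so far.
Adding those back, label number 571844 + 574 = 572418 at 30 labels/s is 19080 s + 18 f = 5 h 18 min 0 s frame 18, i.e. 05:18:00;18.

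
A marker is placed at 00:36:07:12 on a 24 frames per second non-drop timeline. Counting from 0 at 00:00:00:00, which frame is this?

frame 52020

Total seconds to the label: (0 × 3600 + 36 × 60 + 7) = 2167.
Frame index = 2167 × 24 + 12 = 52020.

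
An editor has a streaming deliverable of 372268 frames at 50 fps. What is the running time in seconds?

7445.36 seconds

Running time = 372268 / (50) = 7445.36 s.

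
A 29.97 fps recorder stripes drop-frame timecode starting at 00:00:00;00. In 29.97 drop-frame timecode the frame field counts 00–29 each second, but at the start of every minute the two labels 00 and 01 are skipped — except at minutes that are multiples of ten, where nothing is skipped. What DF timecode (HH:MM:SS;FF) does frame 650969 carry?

06:02:00;21

Ten DF minutes hold 17982 frames, so frame 650969 lies in block 36 (frames 647352–665333) with 3617 frames into that block.
The block's first minute is 1800 frames and the rest 1798 each; 3617 frames reaches minute 2, so 36 × 18 + 2 × 2 = 652 labels have been skipped so far.
Adding those back, label number 650969 + 652 = 651621 at 30 labels/s is 21720 s + 21 f = 6 h 2 min 0 s frame 21, i.e. 06:02:00;21.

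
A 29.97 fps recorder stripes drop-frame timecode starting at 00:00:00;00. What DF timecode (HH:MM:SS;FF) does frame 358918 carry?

03:19:35;28

Ten DF minutes hold 17982 frames, so frame 358918 lies in block 19 (frames 341658–359639) with 17260 frames into that block.
The block's first minute is 1800 frames and the rest 1798 each; 17260 frames reaches minute 9, so 19 × 18 + 9 × 2 = 360 labels have been skipped so far.
Adding those back, label number 358918 + 360 = 359278 at 30 labels/s is 11975 s + 28 f = 3 h 19 min 35 s frame 28, i.e. 03:19:35;28.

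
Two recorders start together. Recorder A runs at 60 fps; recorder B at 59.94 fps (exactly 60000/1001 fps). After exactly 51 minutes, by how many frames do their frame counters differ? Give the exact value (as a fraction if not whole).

51 min = 3060 s.
A emits 60 × 3060 = 183600 frames; B emits 60000/1001 × 3060 = 183600000/1001.
Difference = 183600/1001 frames (≈ 183.4166); B is behind A.

183600/1001 frames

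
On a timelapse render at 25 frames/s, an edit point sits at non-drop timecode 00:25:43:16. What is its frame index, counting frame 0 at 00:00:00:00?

Total seconds to the label: (0 × 3600 + 25 × 60 + 43) = 1543.
Frame index = 1543 × 25 + 16 = 38591.

38591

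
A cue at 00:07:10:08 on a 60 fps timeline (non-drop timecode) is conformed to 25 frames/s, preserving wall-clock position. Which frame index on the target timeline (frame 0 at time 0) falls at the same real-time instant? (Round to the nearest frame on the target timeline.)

Source frame index: (0×3600 + 7×60 + 10) × 60 + 8 = 25808.
Real time: 25808 / (60) = 6452/15 s.
Target frame: (6452/15) × (25) = 32260/3 ≈ 10753.333 → 10753.

frame 10753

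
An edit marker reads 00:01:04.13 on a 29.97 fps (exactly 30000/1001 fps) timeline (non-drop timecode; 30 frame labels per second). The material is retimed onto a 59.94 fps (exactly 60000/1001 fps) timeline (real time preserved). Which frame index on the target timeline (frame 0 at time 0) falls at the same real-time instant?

frame 3866

Source frame index: (0×3600 + 1×60 + 4) × 30 + 13 = 1933.
Real time: 1933 / (30000/1001) = 1934933/30000 s.
Target frame: (1934933/30000) × (60000/1001) = 3866.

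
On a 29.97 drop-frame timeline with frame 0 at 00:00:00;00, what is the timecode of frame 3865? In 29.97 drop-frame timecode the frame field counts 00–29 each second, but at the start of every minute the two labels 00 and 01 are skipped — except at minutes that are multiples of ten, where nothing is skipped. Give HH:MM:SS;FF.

00:02:08;29

Ten DF minutes hold 17982 frames, so frame 3865 lies in block 0 (frames 0–17981) with 3865 frames into that block.
The block's first minute is 1800 frames and the rest 1798 each; 3865 frames reaches minute 2, so 0 × 18 + 2 × 2 = 4 labels have been skipped so far.
Adding those back, label number 3865 + 4 = 3869 at 30 labels/s is 128 s + 29 f = 0 h 2 min 8 s frame 29, i.e. 00:02:08;29.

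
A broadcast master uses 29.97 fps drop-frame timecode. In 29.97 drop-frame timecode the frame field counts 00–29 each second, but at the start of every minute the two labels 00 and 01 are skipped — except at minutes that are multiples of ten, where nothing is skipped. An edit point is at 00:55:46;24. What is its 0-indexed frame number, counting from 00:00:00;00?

100304

Complete 10-minute blocks: 5, each 17982 frames → 89910.
Remaining 5 whole minutes in the current block: 1800 + 4 × 1798 = 8992 frames.
Within the current minute: 46 × 30 + 24 − 2 = 1402 (labels ;00/;01 skipped at this minute). Total = 89910 + 8992 + 1402 = 100304.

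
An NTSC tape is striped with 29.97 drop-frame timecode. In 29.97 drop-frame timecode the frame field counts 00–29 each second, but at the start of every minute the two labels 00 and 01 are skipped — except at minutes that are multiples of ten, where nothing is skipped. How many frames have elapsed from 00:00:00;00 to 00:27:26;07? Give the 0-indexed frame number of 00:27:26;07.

Complete 10-minute blocks: 2, each 17982 frames → 35964.
Remaining 7 whole minutes in the current block: 1800 + 6 × 1798 = 12588 frames.
Within the current minute: 26 × 30 + 7 − 2 = 785 (labels ;00/;01 skipped at this minute). Total = 35964 + 12588 + 785 = 49337.

49337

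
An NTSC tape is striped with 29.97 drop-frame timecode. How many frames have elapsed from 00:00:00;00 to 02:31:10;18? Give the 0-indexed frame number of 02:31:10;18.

271846

As if non-drop at 30 labels/s: (2 × 3600 + 31 × 60 + 10) × 30 + 18 = 272118.
Minute boundaries passed: 151; those not divisible by 10: 151 − 15 = 136; dropped labels = 2 × 136 = 272.
Actual frame index = 272118 − 272 = 271846.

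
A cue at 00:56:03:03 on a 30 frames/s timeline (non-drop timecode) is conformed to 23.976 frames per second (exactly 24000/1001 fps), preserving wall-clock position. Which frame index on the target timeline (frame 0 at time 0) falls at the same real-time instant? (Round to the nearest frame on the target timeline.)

Source frame index: (0×3600 + 56×60 + 3) × 30 + 3 = 100893.
Real time: 100893 / (30) = 33631/10 s.
Target frame: (33631/10) × (24000/1001) = 6208800/77 ≈ 80633.766 → 80634.

frame 80634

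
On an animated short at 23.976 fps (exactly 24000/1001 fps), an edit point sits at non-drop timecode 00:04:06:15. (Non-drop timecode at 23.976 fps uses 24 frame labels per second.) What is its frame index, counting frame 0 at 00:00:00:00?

Total seconds to the label: (0 × 3600 + 4 × 60 + 6) = 246.
Frame index = 246 × 24 + 15 = 5919.

5919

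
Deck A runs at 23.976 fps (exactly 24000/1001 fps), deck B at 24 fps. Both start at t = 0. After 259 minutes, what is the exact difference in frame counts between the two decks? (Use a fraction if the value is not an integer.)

53280/143 frames

259 min = 15540 s.
A emits 24000/1001 × 15540 = 53280000/143 frames; B emits 24 × 15540 = 372960.
Difference = 53280/143 frames (≈ 372.5874); B is ahead of A.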